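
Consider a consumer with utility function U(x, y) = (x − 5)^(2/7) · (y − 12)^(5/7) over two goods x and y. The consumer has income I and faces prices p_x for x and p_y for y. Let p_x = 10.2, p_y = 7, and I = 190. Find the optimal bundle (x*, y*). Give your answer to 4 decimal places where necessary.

x* = 6.5406, y* = 17.6122

This is Cobb-Douglas in (x−5, y−12): tangency gives 2/7·p_y·(y−12) = 5/7·p_x·(x−5).
Substituting into the budget: x* = 5 + 2/7·(I − 5·p_x − 12·p_y)/p_x, and y* = 12 + 5/7·(…)/p_y.
Discretionary income = 190 − 5·10.2 − 12·7 = 55; x* = 5 + 2/7·55/10.2 = 6.5406; y* = 12 + 5/7·55/7 = 17.6122.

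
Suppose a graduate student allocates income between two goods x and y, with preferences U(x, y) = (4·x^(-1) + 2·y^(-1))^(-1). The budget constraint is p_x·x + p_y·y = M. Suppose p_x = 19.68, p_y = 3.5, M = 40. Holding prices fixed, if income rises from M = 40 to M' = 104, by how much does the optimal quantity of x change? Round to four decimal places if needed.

From the CES first-order condition, 2·(y/x)^(2) = p_x/p_y.
Solve for the ratio: y/x = [(1/2)·p_x/p_y]^(0.5).
With the ratio pinned down, the budget gives x* = M/(p_x + p_y·(y/x)) and y* = (y/x)·x*.
Numerically y/x = 1.676732, so x* = 40/(19.68 + 3.5·1.676732) = 1.5656.
At M' = 104: x* = 4.0707. Change: 4.0707 − 1.5656 = 2.505.

Δx* = 2.505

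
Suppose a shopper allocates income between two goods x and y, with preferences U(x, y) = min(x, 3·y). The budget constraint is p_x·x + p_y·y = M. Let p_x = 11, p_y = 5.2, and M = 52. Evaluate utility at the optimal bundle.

With perfect complements, no substitution: consume in ratio x:y = 3:1.
Budget: p_x·x + p_y·(1/3)·x = M, so (3·p_x + p_y)·x = 3·M.
Demand: x*(p_x,p_y,M) = 3·M/(3·p_x + p_y), y* = M/(3·p_x + p_y).
Here 3·11 + 5.2 = 38.2, giving x* = 4.0838 and y* = 1.3613.
Utility at the optimum: U(4.0838, 1.3613) = 4.0838.

V = 4.0838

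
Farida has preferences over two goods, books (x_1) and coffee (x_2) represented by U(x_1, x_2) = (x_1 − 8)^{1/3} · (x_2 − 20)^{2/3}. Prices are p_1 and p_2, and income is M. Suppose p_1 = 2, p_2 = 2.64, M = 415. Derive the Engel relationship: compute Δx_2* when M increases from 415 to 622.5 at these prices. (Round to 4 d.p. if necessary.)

Δx_2* = 52.399

This is Cobb-Douglas in (x_1−8, x_2−20): tangency gives 1/3·p_2·(x_2−20) = 2/3·p_1·(x_1−8).
After buying the subsistence bundle (8, 20), a share 1/3 of the remaining income goes to x_1: x_1* = 8 + 1/3·(M − 8p_1 − 20p_2)/p_1.
Discretionary income = 415 − 8·2 − 20·2.64 = 346.2; x_2* = 20 + 2/3·346.2/2.64 = 107.4242.
At M' = 622.5: x_2* = 159.8232. Change: 159.8232 − 107.4242 = 52.399.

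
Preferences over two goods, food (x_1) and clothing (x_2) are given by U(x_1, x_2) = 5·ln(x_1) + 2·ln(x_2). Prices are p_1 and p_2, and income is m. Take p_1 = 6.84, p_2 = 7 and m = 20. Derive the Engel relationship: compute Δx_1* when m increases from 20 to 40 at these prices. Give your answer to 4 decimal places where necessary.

The MRS is (5/2)·x_2/x_1. Set MRS = p_1/p_2.
Rearranging, p_2·x_2 = (2/5)·p_1·x_1. Substituting into the budget gives p_1·x_1·(1 + (2/5)) = m.
Demand: x_1*(p_1,p_2,m) = 5/7·m/p_1 and x_2* = 2/7·m/p_2.
At p_1=6.84, p_2=7, m=20: x_1* = 5/7·20/6.84 = 2.0886.
At m' = 40: x_1* = 4.1771. Change: 4.1771 − 2.0886 = 2.0886.

Δx_1* = 2.0886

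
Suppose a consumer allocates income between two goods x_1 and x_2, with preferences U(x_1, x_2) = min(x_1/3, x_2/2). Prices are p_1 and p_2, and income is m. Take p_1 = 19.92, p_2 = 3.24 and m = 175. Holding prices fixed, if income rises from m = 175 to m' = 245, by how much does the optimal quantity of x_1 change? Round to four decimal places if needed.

Δx_1* = 3.1703

With perfect complements, no substitution: consume in ratio x_1:x_2 = 3:2.
Budget: p_1·x_1 + p_2·(2/3)·x_1 = m, so (3·p_1 + 2·p_2)·x_1 = 3·m.
Demand: x_1*(p_1,p_2,m) = 3·m/(3·p_1 + 2·p_2), x_2* = 2·m/(3·p_1 + 2·p_2).
Here 3·19.92 + 2·3.24 = 66.24, giving x_1* = 7.9257.
At m' = 245: x_1* = 11.096. Change: 11.096 − 7.9257 = 3.1703.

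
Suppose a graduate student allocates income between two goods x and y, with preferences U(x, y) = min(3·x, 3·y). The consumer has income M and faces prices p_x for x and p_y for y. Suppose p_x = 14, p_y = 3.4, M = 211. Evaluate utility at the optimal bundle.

V = 36.3793

With perfect complements, no substitution: consume in ratio x:y = 3:3.
Budget: p_x·x + p_y·x = M, so (3·p_x + 3·p_y)·x = 3·M.
Demand: x*(p_x,p_y,M) = 3·M/(3·p_x + 3·p_y), y* = 3·M/(3·p_x + 3·p_y).
Here 3·14 + 3·3.4 = 52.2, giving x* = 12.1264 and y* = 12.1264.
Utility at the optimum: U(12.1264, 12.1264) = 36.3793.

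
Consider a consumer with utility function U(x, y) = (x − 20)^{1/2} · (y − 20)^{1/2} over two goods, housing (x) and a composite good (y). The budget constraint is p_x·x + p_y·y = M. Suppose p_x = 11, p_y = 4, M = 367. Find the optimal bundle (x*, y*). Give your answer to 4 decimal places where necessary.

x* = 23.0455, y* = 28.375

MRS = (y−20)/(x−20). Tangency with p_x/p_y gives y−20 = (p_x/p_y)·(x−20).
After buying the subsistence bundle (20, 20), a share 0.5 of the remaining income goes to x: x* = 20 + 0.5·(M − 20p_x − 20p_y)/p_x.
Discretionary income = 367 − 20·11 − 20·4 = 67; x* = 20 + 0.5·67/11 = 23.0455; y* = 20 + 0.5·67/4 = 28.375.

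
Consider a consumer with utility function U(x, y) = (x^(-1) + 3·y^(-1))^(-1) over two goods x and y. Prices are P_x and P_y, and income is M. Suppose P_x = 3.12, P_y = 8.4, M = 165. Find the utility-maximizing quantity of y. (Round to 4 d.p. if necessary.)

Substitute y = (y/x)·x into the budget: x* = M/(P_x + P_y·(y/x)).
Numerically y/x = 1.055597, so x* = 165/(3.12 + 8.4·1.055597) = 13.7649 and y* = 1.055597·13.7649 = 14.5302.

y* = 14.5302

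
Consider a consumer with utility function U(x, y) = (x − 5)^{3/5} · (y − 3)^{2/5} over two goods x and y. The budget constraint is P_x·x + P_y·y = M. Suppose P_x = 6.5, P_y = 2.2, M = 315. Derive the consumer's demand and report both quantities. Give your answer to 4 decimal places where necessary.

x* = 30.4677, y* = 53.1636

MRS = (3/2)·(y−3)/(x−5). Tangency with P_x/P_y gives y−3 = (2/3)·(P_x/P_y)·(x−5).
After buying the subsistence bundle (5, 3), a share 0.6 of the remaining income goes to x: x* = 5 + 0.6·(M − 5P_x − 3P_y)/P_x.
Discretionary income = 315 − 5·6.5 − 3·2.2 = 275.9; x* = 5 + 0.6·275.9/6.5 = 30.4677; y* = 3 + 0.4·275.9/2.2 = 53.1636.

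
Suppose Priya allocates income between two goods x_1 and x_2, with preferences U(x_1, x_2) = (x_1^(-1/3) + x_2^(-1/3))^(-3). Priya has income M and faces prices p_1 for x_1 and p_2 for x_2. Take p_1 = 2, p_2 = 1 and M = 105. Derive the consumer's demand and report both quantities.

From the CES first-order condition, (x_2/x_1)^(4/3) = p_1/p_2.
Hence x_2/x_1 = (p_1/p_2)^(1/(4/3)), i.e. raised to the 0.75 power.
Substitute x_2 = (x_2/x_1)·x_1 into the budget: x_1* = M/(p_1 + p_2·(x_2/x_1)).
Numerically x_2/x_1 = 1.681793, so x_1* = 105/(2 + 1·1.681793) = 28.5187 and x_2* = 1.681793·28.5187 = 47.9626.

x_1* = 28.5187, x_2* = 47.9626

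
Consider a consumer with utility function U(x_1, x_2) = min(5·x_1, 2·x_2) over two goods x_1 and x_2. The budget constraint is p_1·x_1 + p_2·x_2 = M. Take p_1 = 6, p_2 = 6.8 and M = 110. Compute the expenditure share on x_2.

share on x_2 = 0.7391

Leontief preferences: the optimum is at the kink where x_1/2 = x_2/5, i.e. x_2 = (5/2)·x_1.
Budget: p_1·x_1 + p_2·(5/2)·x_1 = M, so (2·p_1 + 5·p_2)·x_1 = 2·M.
Demand: x_1*(p_1,p_2,M) = 2·M/(2·p_1 + 5·p_2), x_2* = 5·M/(2·p_1 + 5·p_2).
Here 2·6 + 5·6.8 = 46, giving x_1* = 4.7826 and x_2* = 11.9565.
Expenditure on x_2: 6.8·11.9565 = 81.3043; share = 0.7391.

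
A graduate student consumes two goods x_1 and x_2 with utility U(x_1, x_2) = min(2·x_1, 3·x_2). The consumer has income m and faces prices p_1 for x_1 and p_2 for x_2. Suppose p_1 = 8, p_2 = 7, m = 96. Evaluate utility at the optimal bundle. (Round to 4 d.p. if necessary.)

V = 15.1579

Here 3·8 + 2·7 = 38, giving x_1* = 7.5789 and x_2* = 5.0526.
Utility at the optimum: U(7.5789, 5.0526) = 15.1579.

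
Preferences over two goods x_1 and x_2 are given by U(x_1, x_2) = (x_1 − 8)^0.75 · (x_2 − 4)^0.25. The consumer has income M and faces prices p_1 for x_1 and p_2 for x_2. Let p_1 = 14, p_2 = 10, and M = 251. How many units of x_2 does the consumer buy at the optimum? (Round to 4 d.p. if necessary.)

x_2* = 6.475

This is Cobb-Douglas in (x_1−8, x_2−4): tangency gives 0.75·p_2·(x_2−4) = 0.25·p_1·(x_1−8).
After buying the subsistence bundle (8, 4), a share 0.75 of the remaining income goes to x_1: x_1* = 8 + 0.75·(M − 8p_1 − 4p_2)/p_1.
Discretionary income = 251 − 8·14 − 4·10 = 99; x_2* = 4 + 0.25·99/10 = 6.475.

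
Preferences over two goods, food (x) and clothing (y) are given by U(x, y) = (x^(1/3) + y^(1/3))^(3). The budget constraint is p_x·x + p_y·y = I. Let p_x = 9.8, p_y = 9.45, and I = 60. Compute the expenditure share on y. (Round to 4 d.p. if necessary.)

From the CES first-order condition, (y/x)^(2/3) = p_x/p_y.
Solve for the ratio: y/x = [p_x/p_y]^(1.5).
Substitute y = (y/x)·x into the budget: x* = I/(p_x + p_y·(y/x)).
Numerically y/x = 1.056067, so x* = 60/(9.8 + 9.45·1.056067) = 3.0334 and y* = 1.056067·3.0334 = 3.2035.
Expenditure on y: 9.45·3.2035 = 30.2727; share = 0.5045.

share on y = 0.5045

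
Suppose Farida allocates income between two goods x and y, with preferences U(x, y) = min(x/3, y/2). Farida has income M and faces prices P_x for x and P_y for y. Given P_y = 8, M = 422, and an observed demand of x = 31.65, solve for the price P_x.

Leontief preferences: the optimum is at the kink where x/3 = y/2, i.e. y = (2/3)·x.
Budget: P_x·x + P_y·(2/3)·x = M, so (3·P_x + 2·P_y)·x = 3·M.
Demand: x*(P_x,P_y,M) = 3·M/(3·P_x + 2·P_y), y* = 2·M/(3·P_x + 2·P_y).
Set x* = 31.65 in the demand function and solve for P_x: P_x = 8.

P_x = 8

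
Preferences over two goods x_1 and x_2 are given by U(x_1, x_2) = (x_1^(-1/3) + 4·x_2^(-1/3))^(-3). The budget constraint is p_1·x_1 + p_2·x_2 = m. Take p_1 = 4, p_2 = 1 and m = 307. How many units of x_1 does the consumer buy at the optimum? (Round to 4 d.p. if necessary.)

From the CES first-order condition, (1/4)·(x_2/x_1)^(4/3) = p_1/p_2.
Hence x_2/x_1 = (4·p_1/p_2)^(1/(4/3)), i.e. raised to the 0.75 power.
With the ratio pinned down, the budget gives x_1* = m/(p_1 + p_2·(x_2/x_1)) and x_2* = (x_2/x_1)·x_1*.
Numerically x_2/x_1 = 8, so x_1* = 307/(4 + 1·8) = 25.5833.

x_1* = 25.5833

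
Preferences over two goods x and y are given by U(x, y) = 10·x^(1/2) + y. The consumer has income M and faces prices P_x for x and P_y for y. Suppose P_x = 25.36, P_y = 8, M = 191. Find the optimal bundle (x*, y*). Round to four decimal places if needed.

Plugging in: x* = (5·8/25.36)² = 2.4878, y* = 15.9886.

x* = 2.4878, y* = 15.9886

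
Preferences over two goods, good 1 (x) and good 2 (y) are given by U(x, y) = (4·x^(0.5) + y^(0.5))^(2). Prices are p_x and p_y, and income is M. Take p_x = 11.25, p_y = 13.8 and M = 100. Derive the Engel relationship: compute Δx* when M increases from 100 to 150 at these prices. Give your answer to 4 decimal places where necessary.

Numerically y/x = 0.041536, so x* = 100/(11.25 + 13.8·0.041536) = 8.4579.
At M' = 150: x* = 12.6869. Change: 12.6869 − 8.4579 = 4.229.

Δx* = 4.229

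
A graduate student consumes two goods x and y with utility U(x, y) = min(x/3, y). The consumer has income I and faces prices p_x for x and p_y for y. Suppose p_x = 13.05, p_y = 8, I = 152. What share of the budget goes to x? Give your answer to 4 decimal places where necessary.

share on x = 0.8303

Demand: x*(p_x,p_y,I) = 3·I/(3·p_x + p_y), y* = I/(3·p_x + p_y).
Here 3·13.05 + 8 = 47.15, giving x* = 9.6713 and y* = 3.2238.
Expenditure on x: 13.05·9.6713 = 126.21; share = 0.8303.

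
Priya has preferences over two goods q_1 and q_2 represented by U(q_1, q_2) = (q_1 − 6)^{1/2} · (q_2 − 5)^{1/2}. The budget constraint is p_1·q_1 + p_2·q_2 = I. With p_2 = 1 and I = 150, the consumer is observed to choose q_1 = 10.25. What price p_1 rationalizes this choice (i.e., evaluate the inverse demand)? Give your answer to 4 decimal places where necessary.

p_1 = 10

Let q_1' = q_1−6, q_2' = q_2−5. MRS = q_2'/q_1' = p_1/p_2.
Substituting into the budget: q_1* = 6 + 0.5·(I − 6·p_1 − 5·p_2)/p_1, and q_2* = 5 + 0.5·(…)/p_2.
Set q_1* = 10.25 in the demand function and solve for p_1: p_1 = 10.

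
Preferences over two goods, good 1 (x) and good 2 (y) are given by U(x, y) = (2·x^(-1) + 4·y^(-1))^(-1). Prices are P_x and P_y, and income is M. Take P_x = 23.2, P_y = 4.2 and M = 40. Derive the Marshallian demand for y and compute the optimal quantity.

MRS = MU_x/MU_y = (1/2)·(y/x)^(2). Set equal to P_x/P_y.
Solve for the ratio: y/x = [2·P_x/P_y]^(0.5).
With the ratio pinned down, the budget gives x* = M/(P_x + P_y·(y/x)) and y* = (y/x)·x*.
Numerically y/x = 3.323796, so x* = 40/(23.2 + 4.2·3.323796) = 1.0764 and y* = 3.323796·1.0764 = 3.5778.

y* = 3.5778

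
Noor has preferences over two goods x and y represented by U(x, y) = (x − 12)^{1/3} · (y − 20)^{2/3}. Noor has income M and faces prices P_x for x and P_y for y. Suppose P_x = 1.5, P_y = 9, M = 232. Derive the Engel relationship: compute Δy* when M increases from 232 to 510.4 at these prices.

This is Cobb-Douglas in (x−12, y−20): tangency gives 1/3·P_y·(y−20) = 2/3·P_x·(x−12).
After buying the subsistence bundle (12, 20), a share 1/3 of the remaining income goes to x: x* = 12 + 1/3·(M − 12P_x − 20P_y)/P_x.
Discretionary income = 232 − 12·1.5 − 20·9 = 34; y* = 20 + 2/3·34/9 = 22.5185.
At M' = 510.4: y* = 43.1407. Change: 43.1407 − 22.5185 = 20.6222.

Δy* = 20.6222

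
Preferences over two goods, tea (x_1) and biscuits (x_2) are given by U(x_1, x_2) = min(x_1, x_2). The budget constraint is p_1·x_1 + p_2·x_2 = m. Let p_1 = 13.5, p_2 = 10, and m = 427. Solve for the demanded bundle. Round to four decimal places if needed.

With perfect complements, no substitution: consume in ratio x_1:x_2 = 1:1.
Budget: p_1·x_1 + p_2·x_1 = m, so (p_1 + p_2)·x_1 = m.
Demand: x_1*(p_1,p_2,m) = m/(p_1 + p_2), x_2* = m/(p_1 + p_2).
Here 13.5 + 10 = 23.5, giving x_1* = 18.1702 and x_2* = 18.1702.

x_1* = 18.1702, x_2* = 18.1702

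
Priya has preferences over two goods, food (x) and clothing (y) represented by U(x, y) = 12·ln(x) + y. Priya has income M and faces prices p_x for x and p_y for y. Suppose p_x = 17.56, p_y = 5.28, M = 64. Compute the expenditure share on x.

share on x = 0.99

Set MRS = p_x/p_y: (12/x)/1 = p_x/p_y.
So x*(p_x,p_y) = 12·p_y/p_x, independent of income; and y* = (M − 12·p_y)/p_y.
At the given prices: x* = 12·5.28/17.56 = 3.6082, and y* = 0.1212.
Expenditure on x: 17.56·3.6082 = 63.36; share = 0.99.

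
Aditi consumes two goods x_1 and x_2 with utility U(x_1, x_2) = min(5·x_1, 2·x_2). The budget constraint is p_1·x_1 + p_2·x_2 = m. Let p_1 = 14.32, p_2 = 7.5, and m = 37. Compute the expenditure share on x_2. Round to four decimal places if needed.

share on x_2 = 0.567

Leontief preferences: the optimum is at the kink where x_1/2 = x_2/5, i.e. x_2 = (5/2)·x_1.
Budget: p_1·x_1 + p_2·(5/2)·x_1 = m, so (2·p_1 + 5·p_2)·x_1 = 2·m.
Demand: x_1*(p_1,p_2,m) = 2·m/(2·p_1 + 5·p_2), x_2* = 5·m/(2·p_1 + 5·p_2).
Here 2·14.32 + 5·7.5 = 66.14, giving x_1* = 1.1188 and x_2* = 2.7971.
Expenditure on x_2: 7.5·2.7971 = 20.9782; share = 0.567.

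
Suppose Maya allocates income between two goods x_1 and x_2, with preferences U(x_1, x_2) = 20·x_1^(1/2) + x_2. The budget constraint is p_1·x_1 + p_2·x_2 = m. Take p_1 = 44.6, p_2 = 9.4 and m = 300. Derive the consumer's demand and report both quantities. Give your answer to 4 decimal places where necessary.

x_1* = 4.4421, x_2* = 10.8387

Solve: √x_1 = 10·p_2/p_1, so x_1*(p_1,p_2) = (10·p_2/p_1)², and x_2* = (m − p_1·x_1*)/p_2.
Plugging in: x_1* = (10·9.4/44.6)² = 4.4421, x_2* = 10.8387.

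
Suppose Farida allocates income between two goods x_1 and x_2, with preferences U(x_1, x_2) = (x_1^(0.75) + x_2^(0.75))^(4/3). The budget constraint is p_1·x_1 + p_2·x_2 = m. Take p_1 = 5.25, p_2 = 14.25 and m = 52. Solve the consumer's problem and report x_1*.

x_1* = 9.433

Numerically x_2/x_1 = 0.018424, so x_1* = 52/(5.25 + 14.25·0.018424) = 9.433.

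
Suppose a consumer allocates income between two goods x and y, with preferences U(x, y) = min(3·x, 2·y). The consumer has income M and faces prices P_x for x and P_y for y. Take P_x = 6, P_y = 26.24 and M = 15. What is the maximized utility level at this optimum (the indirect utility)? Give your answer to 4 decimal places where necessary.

Leontief preferences: the optimum is at the kink where x/2 = y/3, i.e. y = (3/2)·x.
Budget: P_x·x + P_y·(3/2)·x = M, so (2·P_x + 3·P_y)·x = 2·M.
Demand: x*(P_x,P_y,M) = 2·M/(2·P_x + 3·P_y), y* = 3·M/(2·P_x + 3·P_y).
Here 2·6 + 3·26.24 = 90.72, giving x* = 0.3307 and y* = 0.496.
Utility at the optimum: U(0.3307, 0.496) = 0.9921.

V = 0.9921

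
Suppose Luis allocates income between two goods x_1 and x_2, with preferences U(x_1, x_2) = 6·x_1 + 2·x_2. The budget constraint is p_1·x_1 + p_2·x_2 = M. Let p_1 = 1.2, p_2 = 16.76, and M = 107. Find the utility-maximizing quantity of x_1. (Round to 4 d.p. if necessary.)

Linear utility — the consumer picks whichever good has higher MU/price: 6/1.2 = 5 vs 2/16.76 = 0.1193.
x_1 gives more utility per dollar, so spend all income on x_1: x_1* = M/p_1, x_2* = 0.
Numerically: x_1* = 89.1667, x_2* = 0.

x_1* = 89.1667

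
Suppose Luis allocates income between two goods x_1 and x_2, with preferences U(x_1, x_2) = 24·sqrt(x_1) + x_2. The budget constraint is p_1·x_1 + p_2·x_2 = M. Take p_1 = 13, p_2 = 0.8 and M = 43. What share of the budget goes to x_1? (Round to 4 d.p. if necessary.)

MU_x_1 = 12/√x_1, MU_x_2 = 1. Tangency: 12/√x_1 = p_1/p_2.
Solve: √x_1 = 12·p_2/p_1, so x_1*(p_1,p_2) = (12·p_2/p_1)², and x_2* = (M − p_1·x_1*)/p_2.
Plugging in: x_1* = (12·0.8/13)² = 0.5453, x_2* = 44.8885.
Expenditure on x_1: 13·0.5453 = 7.0892; share = 0.1649.

share on x_1 = 0.1649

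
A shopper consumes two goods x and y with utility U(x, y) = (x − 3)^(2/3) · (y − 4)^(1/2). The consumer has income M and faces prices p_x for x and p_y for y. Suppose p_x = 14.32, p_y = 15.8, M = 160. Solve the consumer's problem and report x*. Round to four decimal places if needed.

x* = 5.1484

MRS = (4/3)·(y−4)/(x−3). Tangency with p_x/p_y gives y−4 = (3/4)·(p_x/p_y)·(x−3).
Substituting into the budget: x* = 3 + 4/7·(M − 3·p_x − 4·p_y)/p_x, and y* = 4 + 3/7·(…)/p_y.
Discretionary income = 160 − 3·14.32 − 4·15.8 = 53.84; x* = 3 + 4/7·53.84/14.32 = 5.1484.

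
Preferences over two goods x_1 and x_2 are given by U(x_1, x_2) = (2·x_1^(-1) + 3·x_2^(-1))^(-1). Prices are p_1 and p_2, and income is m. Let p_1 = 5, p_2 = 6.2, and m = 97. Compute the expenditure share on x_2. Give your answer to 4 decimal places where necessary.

share on x_2 = 0.577

MRS = MU_x_1/MU_x_2 = (2/3)·(x_2/x_1)^(2). Set equal to p_1/p_2.
Solve for the ratio: x_2/x_1 = [(3/2)·p_1/p_2]^(0.5).
With the ratio pinned down, the budget gives x_1* = m/(p_1 + p_2·(x_2/x_1)) and x_2* = (x_2/x_1)·x_1*.
Numerically x_2/x_1 = 1.099853, so x_1* = 97/(5 + 6.2·1.099853) = 8.2071 and x_2* = 1.099853·8.2071 = 9.0266.
Expenditure on x_2: 6.2·9.0266 = 55.9647; share = 0.577.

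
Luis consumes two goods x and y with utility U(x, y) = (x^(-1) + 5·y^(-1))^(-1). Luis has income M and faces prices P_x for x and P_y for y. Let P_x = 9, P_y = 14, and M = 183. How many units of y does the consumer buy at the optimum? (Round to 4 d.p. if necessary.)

y* = 9.6215

MRS = MU_x/MU_y = (1/5)·(y/x)^(2). Set equal to P_x/P_y.
Solve for the ratio: y/x = [5·P_x/P_y]^(0.5).
With the ratio pinned down, the budget gives x* = M/(P_x + P_y·(y/x)) and y* = (y/x)·x*.
Numerically y/x = 1.792843, so x* = 183/(9 + 14·1.792843) = 5.3666 and y* = 1.792843·5.3666 = 9.6215.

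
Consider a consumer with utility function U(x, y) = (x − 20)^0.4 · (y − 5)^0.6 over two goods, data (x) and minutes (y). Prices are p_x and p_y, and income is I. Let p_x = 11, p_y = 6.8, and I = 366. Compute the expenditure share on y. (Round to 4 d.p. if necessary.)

Discretionary income = 366 − 20·11 − 5·6.8 = 112; x* = 20 + 0.4·112/11 = 24.0727; y* = 5 + 0.6·112/6.8 = 14.8824.
Expenditure on y: 6.8·14.8824 = 101.2; share = 0.2765.

share on y = 0.2765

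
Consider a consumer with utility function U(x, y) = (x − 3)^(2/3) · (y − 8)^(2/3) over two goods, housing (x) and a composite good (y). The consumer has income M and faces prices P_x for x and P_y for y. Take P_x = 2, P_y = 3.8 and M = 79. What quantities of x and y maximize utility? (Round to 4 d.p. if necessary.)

x* = 13.65, y* = 13.6053

This is Cobb-Douglas in (x−3, y−8): tangency gives 2/3·P_y·(y−8) = 2/3·P_x·(x−3).
After buying the subsistence bundle (3, 8), a share 0.5 of the remaining income goes to x: x* = 3 + 0.5·(M − 3P_x − 8P_y)/P_x.
Discretionary income = 79 − 3·2 − 8·3.8 = 42.6; x* = 3 + 0.5·42.6/2 = 13.65; y* = 8 + 0.5·42.6/3.8 = 13.6053.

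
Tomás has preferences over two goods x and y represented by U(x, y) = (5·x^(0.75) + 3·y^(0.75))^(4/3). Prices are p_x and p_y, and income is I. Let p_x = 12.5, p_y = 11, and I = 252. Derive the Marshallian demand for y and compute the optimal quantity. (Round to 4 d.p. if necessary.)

MU_x ∝ 5·x^(-0.25), MU_y ∝ 3·y^(-0.25), so MRS = (5/3)·(y/x)^(0.25) = p_x/p_y.
Hence y/x = ((3/5)·p_x/p_y)^(1/(0.25)), i.e. raised to the 4 power.
Substitute y = (y/x)·x into the budget: x* = I/(p_x + p_y·(y/x)).
Numerically y/x = 0.21611, so x* = 252/(12.5 + 11·0.21611) = 16.9387 and y* = 0.21611·16.9387 = 3.6606.

y* = 3.6606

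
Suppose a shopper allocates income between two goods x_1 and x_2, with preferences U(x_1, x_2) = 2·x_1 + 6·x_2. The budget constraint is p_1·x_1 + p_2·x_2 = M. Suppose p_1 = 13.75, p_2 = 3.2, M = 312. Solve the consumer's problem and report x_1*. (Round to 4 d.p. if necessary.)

x_1* = 0

Numerically: x_1* = 0, x_2* = 97.5.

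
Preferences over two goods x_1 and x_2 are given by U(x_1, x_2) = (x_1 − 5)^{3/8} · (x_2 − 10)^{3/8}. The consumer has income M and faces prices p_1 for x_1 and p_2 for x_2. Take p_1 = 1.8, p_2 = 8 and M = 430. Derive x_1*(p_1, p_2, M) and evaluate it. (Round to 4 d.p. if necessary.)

MRS = (x_2−10)/(x_1−5). Tangency with p_1/p_2 gives x_2−10 = (p_1/p_2)·(x_1−5).
After buying the subsistence bundle (5, 10), a share 0.5 of the remaining income goes to x_1: x_1* = 5 + 0.5·(M − 5p_1 − 10p_2)/p_1.
Discretionary income = 430 − 5·1.8 − 10·8 = 341; x_1* = 5 + 0.5·341/1.8 = 99.7222.

x_1* = 99.7222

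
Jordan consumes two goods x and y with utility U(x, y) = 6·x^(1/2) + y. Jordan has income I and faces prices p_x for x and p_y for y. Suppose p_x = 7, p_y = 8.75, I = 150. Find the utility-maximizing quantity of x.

x* = 14.0625

MU_x = 3/√x, MU_y = 1. Tangency: 3/√x = p_x/p_y.
Solve: √x = 3·p_y/p_x, so x*(p_x,p_y) = (3·p_y/p_x)², and y* = (I − p_x·x*)/p_y.
Plugging in: x* = (3·8.75/7)² = 14.0625.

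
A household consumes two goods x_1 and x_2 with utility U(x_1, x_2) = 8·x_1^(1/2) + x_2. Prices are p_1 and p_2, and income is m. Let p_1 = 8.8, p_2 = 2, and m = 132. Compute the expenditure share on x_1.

Set MRS = p_1/p_2: 4·x_1^(−1/2) = p_1/p_2.
Thus x_1* = (4·p_2/p_1)² — independent of m — with the rest of income spent on x_2.
Plugging in: x_1* = (4·2/8.8)² = 0.8264, x_2* = 62.3636.
Expenditure on x_1: 8.8·0.8264 = 7.2727; share = 0.0551.

share on x_1 = 0.0551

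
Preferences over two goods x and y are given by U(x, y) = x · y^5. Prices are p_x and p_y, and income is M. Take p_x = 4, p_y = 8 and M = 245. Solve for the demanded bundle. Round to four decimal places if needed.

x* = 10.2083, y* = 25.5208

Tangency: MRS = (1/5)·y/x = p_x/p_y.
So p_y·y = 5·p_x·x; combined with the budget, a share 1/6 of income goes to x.
Demand: x*(p_x,p_y,M) = 1/6·M/p_x and y* = 5/6·M/p_y.
At p_x=4, p_y=8, M=245: x* = 1/6·245/4 = 10.2083, y* = 25.5208.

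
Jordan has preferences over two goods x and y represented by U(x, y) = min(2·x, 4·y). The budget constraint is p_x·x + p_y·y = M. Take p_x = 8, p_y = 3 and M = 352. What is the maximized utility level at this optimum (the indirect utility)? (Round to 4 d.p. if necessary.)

V = 74.1053

Demand: x*(p_x,p_y,M) = 4·M/(4·p_x + 2·p_y), y* = 2·M/(4·p_x + 2·p_y).
Here 4·8 + 2·3 = 38, giving x* = 37.0526 and y* = 18.5263.
Utility at the optimum: U(37.0526, 18.5263) = 74.1053.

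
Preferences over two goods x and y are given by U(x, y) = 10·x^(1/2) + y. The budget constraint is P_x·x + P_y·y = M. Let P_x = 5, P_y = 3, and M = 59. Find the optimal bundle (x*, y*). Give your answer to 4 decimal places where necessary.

x* = 9, y* = 4.6667

MU_x = 5/√x, MU_y = 1. Tangency: 5/√x = P_x/P_y.
Solve: √x = 5·P_y/P_x, so x*(P_x,P_y) = (5·P_y/P_x)², and y* = (M − P_x·x*)/P_y.
Plugging in: x* = (5·3/5)² = 9, y* = 4.6667.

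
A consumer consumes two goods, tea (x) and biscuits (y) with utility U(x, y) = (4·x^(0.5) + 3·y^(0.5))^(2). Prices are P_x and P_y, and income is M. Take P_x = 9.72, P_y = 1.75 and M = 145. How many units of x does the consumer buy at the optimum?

x* = 3.617

With the ratio pinned down, the budget gives x* = M/(P_x + P_y·(y/x)) and y* = (y/x)·x*.
Numerically y/x = 17.353176, so x* = 145/(9.72 + 1.75·17.353176) = 3.617.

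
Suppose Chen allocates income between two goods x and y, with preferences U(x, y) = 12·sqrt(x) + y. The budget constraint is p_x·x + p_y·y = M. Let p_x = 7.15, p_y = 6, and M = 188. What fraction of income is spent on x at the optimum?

share on x = 0.9641

Utility is quasi-linear in y; the FOC for x is 6/√x = p_x/p_y.
Thus x* = (6·p_y/p_x)² — independent of M — with the rest of income spent on y.
Plugging in: x* = (6·6/7.15)² = 25.3509, y* = 1.1235.
Expenditure on x: 7.15·25.3509 = 181.2587; share = 0.9641.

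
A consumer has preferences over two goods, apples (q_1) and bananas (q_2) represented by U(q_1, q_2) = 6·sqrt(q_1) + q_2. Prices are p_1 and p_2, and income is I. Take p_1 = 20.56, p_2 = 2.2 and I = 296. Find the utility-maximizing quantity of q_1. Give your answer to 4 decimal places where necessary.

Utility is quasi-linear in q_2; the FOC for q_1 is 3/√q_1 = p_1/p_2.
Solve: √q_1 = 3·p_2/p_1, so q_1*(p_1,p_2) = (3·p_2/p_1)², and q_2* = (I − p_1·q_1*)/p_2.
Plugging in: q_1* = (3·2.2/20.56)² = 0.103.

q_1* = 0.103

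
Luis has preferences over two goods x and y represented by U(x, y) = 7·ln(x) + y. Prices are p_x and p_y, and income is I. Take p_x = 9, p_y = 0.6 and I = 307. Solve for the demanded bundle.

x* = 0.4667, y* = 504.6667

Set MRS = p_x/p_y: (7/x)/1 = p_x/p_y.
So x*(p_x,p_y) = 7·p_y/p_x, independent of income; and y* = (I − 7·p_y)/p_y.
At the given prices: x* = 7·0.6/9 = 0.4667, and y* = 504.6667.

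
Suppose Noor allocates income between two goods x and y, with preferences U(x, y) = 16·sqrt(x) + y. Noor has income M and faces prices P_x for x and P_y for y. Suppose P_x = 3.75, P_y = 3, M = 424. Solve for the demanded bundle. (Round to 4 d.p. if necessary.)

Utility is quasi-linear in y; the FOC for x is 8/√x = P_x/P_y.
Solve: √x = 8·P_y/P_x, so x*(P_x,P_y) = (8·P_y/P_x)², and y* = (M − P_x·x*)/P_y.
Plugging in: x* = (8·3/3.75)² = 40.96, y* = 90.1333.

x* = 40.96, y* = 90.1333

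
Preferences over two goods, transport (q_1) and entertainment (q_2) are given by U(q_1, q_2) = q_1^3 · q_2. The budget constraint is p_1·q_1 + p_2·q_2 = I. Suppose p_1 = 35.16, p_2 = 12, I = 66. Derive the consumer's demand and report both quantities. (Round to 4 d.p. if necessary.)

q_1* = 1.4078, q_2* = 1.375

The MRS is 3·q_2/q_1. Set MRS = p_1/p_2.
So 3·p_2·q_2 = p_1·q_1; combined with the budget, a share 0.75 of income goes to q_1.
Demand: q_1*(p_1,p_2,I) = 0.75·I/p_1 and q_2* = 0.25·I/p_2.
At p_1=35.16, p_2=12, I=66: q_1* = 0.75·66/35.16 = 1.4078, q_2* = 1.375.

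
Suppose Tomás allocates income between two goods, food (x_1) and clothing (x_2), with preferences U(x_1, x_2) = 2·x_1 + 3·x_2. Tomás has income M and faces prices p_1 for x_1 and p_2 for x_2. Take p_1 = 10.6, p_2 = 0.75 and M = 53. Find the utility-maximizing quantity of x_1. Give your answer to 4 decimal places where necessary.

x_1* = 0

Perfect substitutes: compare marginal utility per dollar. 2/p_1 vs 3/p_2 → 0.1887 vs 4.
x_2 gives more utility per dollar, so spend all income on x_2: x_2* = M/p_2, x_1* = 0.
Numerically: x_1* = 0, x_2* = 70.6667.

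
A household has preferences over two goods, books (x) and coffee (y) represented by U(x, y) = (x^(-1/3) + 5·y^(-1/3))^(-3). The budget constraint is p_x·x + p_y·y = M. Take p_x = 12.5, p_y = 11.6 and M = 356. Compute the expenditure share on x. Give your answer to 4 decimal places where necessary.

MRS = MU_x/MU_y = (1/5)·(y/x)^(4/3). Set equal to p_x/p_y.
Hence y/x = (5·p_x/p_y)^(1/(4/3)), i.e. raised to the 0.75 power.
Substitute y = (y/x)·x into the budget: x* = M/(p_x + p_y·(y/x)).
Numerically y/x = 3.536442, so x* = 356/(12.5 + 11.6·3.536442) = 6.6514 and y* = 3.536442·6.6514 = 23.5222.
Expenditure on x: 12.5·6.6514 = 83.1423; share = 0.2335.

share on x = 0.2335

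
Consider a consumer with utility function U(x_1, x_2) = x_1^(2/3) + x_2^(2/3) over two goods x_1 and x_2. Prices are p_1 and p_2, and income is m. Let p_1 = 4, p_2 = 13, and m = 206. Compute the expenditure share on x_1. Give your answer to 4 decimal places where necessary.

share on x_1 = 0.9135

MU_x_1 ∝ x_1^(-1/3), MU_x_2 ∝ x_2^(-1/3), so MRS = (x_2/x_1)^(1/3) = p_1/p_2.
Solve for the ratio: x_2/x_1 = [p_1/p_2]^(3).
Substitute x_2 = (x_2/x_1)·x_1 into the budget: x_1* = m/(p_1 + p_2·(x_2/x_1)).
Numerically x_2/x_1 = 0.029131, so x_1* = 206/(4 + 13·0.029131) = 47.0459 and x_2* = 0.029131·47.0459 = 1.3705.
Expenditure on x_1: 4·47.0459 = 188.1838; share = 0.9135.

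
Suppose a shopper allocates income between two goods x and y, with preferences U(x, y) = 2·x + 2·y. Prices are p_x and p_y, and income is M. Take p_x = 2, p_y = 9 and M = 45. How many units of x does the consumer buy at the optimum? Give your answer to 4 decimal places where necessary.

x* = 22.5

Perfect substitutes: compare marginal utility per dollar. 2/p_x vs 2/p_y → 1 vs 0.2222.
x gives more utility per dollar, so spend all income on x: x* = M/p_x, y* = 0.
Numerically: x* = 22.5, y* = 0.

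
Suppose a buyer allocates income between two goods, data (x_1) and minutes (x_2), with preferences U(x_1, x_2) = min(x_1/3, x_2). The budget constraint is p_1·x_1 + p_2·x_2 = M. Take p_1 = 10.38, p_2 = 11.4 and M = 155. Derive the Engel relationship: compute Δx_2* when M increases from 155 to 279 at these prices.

Δx_2* = 2.9149

With perfect complements, no substitution: consume in ratio x_1:x_2 = 3:1.
Budget: p_1·x_1 + p_2·(1/3)·x_1 = M, so (3·p_1 + p_2)·x_1 = 3·M.
Demand: x_1*(p_1,p_2,M) = 3·M/(3·p_1 + p_2), x_2* = M/(3·p_1 + p_2).
Here 3·10.38 + 11.4 = 42.54, giving x_2* = 3.6436.
At M' = 279: x_2* = 6.5585. Change: 6.5585 − 3.6436 = 2.9149.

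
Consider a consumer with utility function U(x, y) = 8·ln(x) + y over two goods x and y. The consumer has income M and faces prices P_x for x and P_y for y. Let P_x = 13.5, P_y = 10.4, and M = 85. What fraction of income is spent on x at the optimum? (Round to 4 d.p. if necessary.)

MU_x = 8/x, MU_y = 1. Tangency: 8/x = P_x/P_y.
So x*(P_x,P_y) = 8·P_y/P_x, independent of income; and y* = (M − 8·P_y)/P_y.
At the given prices: x* = 8·10.4/13.5 = 6.163, and y* = 0.1731.
Expenditure on x: 13.5·6.163 = 83.2; share = 0.9788.

share on x = 0.9788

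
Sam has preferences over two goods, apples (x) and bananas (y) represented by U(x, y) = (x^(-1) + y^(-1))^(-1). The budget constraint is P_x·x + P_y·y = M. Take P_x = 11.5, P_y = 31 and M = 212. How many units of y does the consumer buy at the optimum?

MU_x ∝ x^(-2), MU_y ∝ y^(-2), so MRS = (y/x)^(2) = P_x/P_y.
Hence y/x = (P_x/P_y)^(1/(2)), i.e. raised to the 0.5 power.
With the ratio pinned down, the budget gives x* = M/(P_x + P_y·(y/x)) and y* = (y/x)·x*.
Numerically y/x = 0.609071, so x* = 212/(11.5 + 31·0.609071) = 6.978 and y* = 0.609071·6.978 = 4.2501.

y* = 4.2501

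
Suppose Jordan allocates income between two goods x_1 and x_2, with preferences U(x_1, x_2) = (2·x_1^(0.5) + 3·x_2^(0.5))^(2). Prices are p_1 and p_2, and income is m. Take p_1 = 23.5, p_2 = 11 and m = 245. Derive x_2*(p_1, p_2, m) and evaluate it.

MRS = MU_x_1/MU_x_2 = (2/3)·(x_2/x_1)^(0.5). Set equal to p_1/p_2.
Solve for the ratio: x_2/x_1 = [(3/2)·p_1/p_2]^(2).
Substitute x_2 = (x_2/x_1)·x_1 into the budget: x_1* = m/(p_1 + p_2·(x_2/x_1)).
Numerically x_2/x_1 = 10.269112, so x_1* = 245/(23.5 + 11·10.269112) = 1.7954 and x_2* = 10.269112·1.7954 = 18.4371.

x_2* = 18.4371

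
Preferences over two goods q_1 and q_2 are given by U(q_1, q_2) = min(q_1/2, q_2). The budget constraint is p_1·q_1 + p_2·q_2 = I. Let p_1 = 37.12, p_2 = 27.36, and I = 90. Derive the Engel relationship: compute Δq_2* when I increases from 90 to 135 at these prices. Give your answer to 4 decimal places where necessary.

Δq_2* = 0.4429

Here 2·37.12 + 27.36 = 101.6, giving q_2* = 0.8858.
At I' = 135: q_2* = 1.3287. Change: 1.3287 − 0.8858 = 0.4429.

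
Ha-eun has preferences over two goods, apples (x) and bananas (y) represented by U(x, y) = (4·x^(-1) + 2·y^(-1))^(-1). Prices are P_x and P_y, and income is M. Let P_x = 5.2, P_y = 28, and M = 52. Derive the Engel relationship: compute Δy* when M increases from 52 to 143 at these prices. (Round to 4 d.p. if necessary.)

MRS = MU_x/MU_y = 2·(y/x)^(2). Set equal to P_x/P_y.
Hence y/x = ((1/2)·P_x/P_y)^(1/(2)), i.e. raised to the 0.5 power.
With the ratio pinned down, the budget gives x* = M/(P_x + P_y·(y/x)) and y* = (y/x)·x*.
Numerically y/x = 0.304725, so x* = 52/(5.2 + 28·0.304725) = 3.7867 and y* = 0.304725·3.7867 = 1.1539.
At M' = 143: y* = 3.1732. Change: 3.1732 − 1.1539 = 2.0193.

Δy* = 2.0193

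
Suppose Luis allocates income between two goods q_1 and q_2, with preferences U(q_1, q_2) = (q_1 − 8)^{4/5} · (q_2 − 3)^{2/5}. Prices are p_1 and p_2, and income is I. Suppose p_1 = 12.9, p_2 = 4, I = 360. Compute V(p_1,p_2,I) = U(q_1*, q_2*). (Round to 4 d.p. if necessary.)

Let q_1' = q_1−8, q_2' = q_2−3. MRS = 2·q_2'/q_1' = p_1/p_2.
After buying the subsistence bundle (8, 3), a share 2/3 of the remaining income goes to q_1: q_1* = 8 + 2/3·(I − 8p_1 − 3p_2)/p_1.
Discretionary income = 360 − 8·12.9 − 3·4 = 244.8; q_1* = 8 + 2/3·244.8/12.9 = 20.6512; q_2* = 3 + 1/3·244.8/4 = 23.4.
Utility at the optimum: U(20.6512, 23.4) = 25.4423.

V = 25.4423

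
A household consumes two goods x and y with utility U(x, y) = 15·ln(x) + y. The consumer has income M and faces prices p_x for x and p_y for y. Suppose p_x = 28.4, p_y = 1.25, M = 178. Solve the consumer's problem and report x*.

MU_x = 15/x, MU_y = 1. Tangency: 15/x = p_x/p_y.
So x*(p_x,p_y) = 15·p_y/p_x, independent of income; and y* = (M − 15·p_y)/p_y.
At the given prices: x* = 15·1.25/28.4 = 0.6602.

x* = 0.6602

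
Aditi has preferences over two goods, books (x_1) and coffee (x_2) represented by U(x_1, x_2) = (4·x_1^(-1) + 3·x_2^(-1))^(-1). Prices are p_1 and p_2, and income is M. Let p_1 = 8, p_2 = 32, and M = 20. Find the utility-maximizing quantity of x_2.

MU_x_1 ∝ 4·x_1^(-2), MU_x_2 ∝ 3·x_2^(-2), so MRS = (4/3)·(x_2/x_1)^(2) = p_1/p_2.
Solve for the ratio: x_2/x_1 = [(3/4)·p_1/p_2]^(0.5).
With the ratio pinned down, the budget gives x_1* = M/(p_1 + p_2·(x_2/x_1)) and x_2* = (x_2/x_1)·x_1*.
Numerically x_2/x_1 = 0.433013, so x_1* = 20/(8 + 32·0.433013) = 0.9151 and x_2* = 0.433013·0.9151 = 0.3962.

x_2* = 0.3962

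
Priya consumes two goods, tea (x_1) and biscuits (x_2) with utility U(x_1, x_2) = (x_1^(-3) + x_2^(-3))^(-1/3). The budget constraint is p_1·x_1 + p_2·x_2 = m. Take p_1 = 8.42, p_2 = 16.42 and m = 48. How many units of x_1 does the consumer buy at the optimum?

x_1* = 2.151

MU_x_1 ∝ x_1^(-4), MU_x_2 ∝ x_2^(-4), so MRS = (x_2/x_1)^(4) = p_1/p_2.
Solve for the ratio: x_2/x_1 = [p_1/p_2]^(0.25).
With the ratio pinned down, the budget gives x_1* = m/(p_1 + p_2·(x_2/x_1)) and x_2* = (x_2/x_1)·x_1*.
Numerically x_2/x_1 = 0.846223, so x_1* = 48/(8.42 + 16.42·0.846223) = 2.151.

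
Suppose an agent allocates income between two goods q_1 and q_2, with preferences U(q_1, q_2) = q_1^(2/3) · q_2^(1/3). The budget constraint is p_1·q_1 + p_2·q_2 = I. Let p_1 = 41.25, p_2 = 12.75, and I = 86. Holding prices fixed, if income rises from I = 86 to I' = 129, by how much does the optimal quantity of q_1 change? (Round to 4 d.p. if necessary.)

MU_q_1/MU_q_2 = (2/3·q_2)/(1/3·q_1); tangency sets this equal to p_1/p_2.
Rearranging, p_2·q_2 = (1/2)·p_1·q_1. Substituting into the budget gives p_1·q_1·(1 + (1/2)) = I.
Demand: q_1*(p_1,p_2,I) = 2/3·I/p_1 and q_2* = 1/3·I/p_2.
At p_1=41.25, p_2=12.75, I=86: q_1* = 2/3·86/41.25 = 1.3899.
At I' = 129: q_1* = 2.0848. Change: 2.0848 − 1.3899 = 0.6949.

Δq_1* = 0.6949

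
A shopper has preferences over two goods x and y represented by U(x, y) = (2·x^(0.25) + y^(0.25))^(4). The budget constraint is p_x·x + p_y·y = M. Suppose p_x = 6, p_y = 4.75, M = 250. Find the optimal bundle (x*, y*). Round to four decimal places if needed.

x* = 29.1581, y* = 15.8002

MRS = MU_x/MU_y = 2·(y/x)^(0.75). Set equal to p_x/p_y.
Hence y/x = ((1/2)·p_x/p_y)^(1/(0.75)), i.e. raised to the 4/3 power.
With the ratio pinned down, the budget gives x* = M/(p_x + p_y·(y/x)) and y* = (y/x)·x*.
Numerically y/x = 0.541881, so x* = 250/(6 + 4.75·0.541881) = 29.1581 and y* = 0.541881·29.1581 = 15.8002.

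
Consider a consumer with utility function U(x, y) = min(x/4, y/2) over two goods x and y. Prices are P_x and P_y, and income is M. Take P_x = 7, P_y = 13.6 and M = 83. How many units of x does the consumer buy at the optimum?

With perfect complements, no substitution: consume in ratio x:y = 4:2.
Budget: P_x·x + P_y·(1/2)·x = M, so (4·P_x + 2·P_y)·x = 4·M.
Demand: x*(P_x,P_y,M) = 4·M/(4·P_x + 2·P_y), y* = 2·M/(4·P_x + 2·P_y).
Here 4·7 + 2·13.6 = 55.2, giving x* = 6.0145.

x* = 6.0145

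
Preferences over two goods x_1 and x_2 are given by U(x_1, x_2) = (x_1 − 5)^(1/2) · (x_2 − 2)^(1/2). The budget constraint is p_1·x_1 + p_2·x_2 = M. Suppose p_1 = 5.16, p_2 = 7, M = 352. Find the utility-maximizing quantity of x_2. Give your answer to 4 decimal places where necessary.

This is Cobb-Douglas in (x_1−5, x_2−2): tangency gives 0.5·p_2·(x_2−2) = 0.5·p_1·(x_1−5).
After buying the subsistence bundle (5, 2), a share 0.5 of the remaining income goes to x_1: x_1* = 5 + 0.5·(M − 5p_1 − 2p_2)/p_1.
Discretionary income = 352 − 5·5.16 − 2·7 = 312.2; x_2* = 2 + 0.5·312.2/7 = 24.3.

x_2* = 24.3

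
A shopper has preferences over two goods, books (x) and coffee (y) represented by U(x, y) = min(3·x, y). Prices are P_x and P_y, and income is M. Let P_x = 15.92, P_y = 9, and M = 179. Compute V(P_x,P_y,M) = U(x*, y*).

With perfect complements, no substitution: consume in ratio x:y = 1:3.
Budget: P_x·x + P_y·3·x = M, so (P_x + 3·P_y)·x = M.
Demand: x*(P_x,P_y,M) = M/(P_x + 3·P_y), y* = 3·M/(P_x + 3·P_y).
Here 15.92 + 3·9 = 42.92, giving x* = 4.1705 and y* = 12.5116.
Utility at the optimum: U(4.1705, 12.5116) = 12.5116.

V = 12.5116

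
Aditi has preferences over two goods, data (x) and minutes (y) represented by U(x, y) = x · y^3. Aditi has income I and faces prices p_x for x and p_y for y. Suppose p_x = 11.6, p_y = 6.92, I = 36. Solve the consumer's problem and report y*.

The MRS is (1/3)·y/x. Set MRS = p_x/p_y.
So p_y·y = 3·p_x·x; combined with the budget, a share 0.25 of income goes to x.
Demand: x*(p_x,p_y,I) = 0.25·I/p_x and y* = 0.75·I/p_y.
At p_x=11.6, p_y=6.92, I=36: y* = 0.75·36/6.92 = 3.9017.

y* = 3.9017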